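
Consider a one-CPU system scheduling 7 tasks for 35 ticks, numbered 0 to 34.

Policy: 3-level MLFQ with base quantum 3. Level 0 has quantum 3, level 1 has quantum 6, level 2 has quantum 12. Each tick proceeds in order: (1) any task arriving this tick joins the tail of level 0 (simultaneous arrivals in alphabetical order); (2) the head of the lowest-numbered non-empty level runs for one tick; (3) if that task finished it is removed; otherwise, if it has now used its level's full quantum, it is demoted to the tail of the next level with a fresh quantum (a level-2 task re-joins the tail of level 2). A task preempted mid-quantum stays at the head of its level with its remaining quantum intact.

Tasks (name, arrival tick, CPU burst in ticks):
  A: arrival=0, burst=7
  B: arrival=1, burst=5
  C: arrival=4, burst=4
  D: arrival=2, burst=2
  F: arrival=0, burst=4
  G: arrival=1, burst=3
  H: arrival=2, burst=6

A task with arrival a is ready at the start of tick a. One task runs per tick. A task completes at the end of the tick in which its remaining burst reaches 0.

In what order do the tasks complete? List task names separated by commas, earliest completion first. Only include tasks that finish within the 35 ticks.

completion order = G, D, A, F, B, H, C

t=0: L0/L1/L2 = AF/-/- → run A
t=1: L0/L1/L2 = AFBG/-/- → run A
t=2: L0/L1/L2 = AFBGDH/-/- → run A
t=3: L0/L1/L2 = FBGDH/A/- → run F
t=4: L0/L1/L2 = FBGDHC/A/- → run F
t=5: L0/L1/L2 = FBGDHC/A/- → run F
t=6: L0/L1/L2 = BGDHC/AF/- → run B
t=7: L0/L1/L2 = BGDHC/AF/- → run B
t=8: L0/L1/L2 = BGDHC/AF/- → run B
t=9: L0/L1/L2 = GDHC/AFB/- → run G
t=10: L0/L1/L2 = GDHC/AFB/- → run G
t=11: L0/L1/L2 = GDHC/AFB/- → run G
t=12: L0/L1/L2 = DHC/AFB/- → run D
t=13: L0/L1/L2 = DHC/AFB/- → run D
t=14: L0/L1/L2 = HC/AFB/- → run H
t=15: L0/L1/L2 = HC/AFB/- → run H
t=16: L0/L1/L2 = HC/AFB/- → run H
t=17: L0/L1/L2 = C/AFBH/- → run C
t=18: L0/L1/L2 = C/AFBH/- → run C
t=19: L0/L1/L2 = C/AFBH/- → run C
t=20: L0/L1/L2 = -/AFBHC/- → run A
t=21: L0/L1/L2 = -/AFBHC/- → run A
t=22: L0/L1/L2 = -/AFBHC/- → run A
t=23: L0/L1/L2 = -/AFBHC/- → run A
t=24: L0/L1/L2 = -/FBHC/- → run F
t=25: L0/L1/L2 = -/BHC/- → run B
t=26: L0/L1/L2 = -/BHC/- → run B
t=27: L0/L1/L2 = -/HC/- → run H
t=28: L0/L1/L2 = -/HC/- → run H
t=29: L0/L1/L2 = -/HC/- → run H
t=30: L0/L1/L2 = -/C/- → run C
t=31: (idle)
t=32: (idle)
t=33: (idle)
t=34: (idle)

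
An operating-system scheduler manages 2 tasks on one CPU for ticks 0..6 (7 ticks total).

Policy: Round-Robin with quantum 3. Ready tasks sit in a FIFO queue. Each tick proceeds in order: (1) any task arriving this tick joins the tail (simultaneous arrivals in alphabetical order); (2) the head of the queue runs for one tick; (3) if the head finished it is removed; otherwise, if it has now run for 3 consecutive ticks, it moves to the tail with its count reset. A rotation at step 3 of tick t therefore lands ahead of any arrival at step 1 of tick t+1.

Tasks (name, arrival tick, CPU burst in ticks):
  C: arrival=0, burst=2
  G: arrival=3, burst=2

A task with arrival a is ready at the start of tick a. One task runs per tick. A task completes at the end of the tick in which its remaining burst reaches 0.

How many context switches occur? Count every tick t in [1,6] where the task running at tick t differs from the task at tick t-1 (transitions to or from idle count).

context switches = 3

t=0: queue=[C] q_used=0 → run C
t=1: queue=[C] q_used=1 → run C
t=2: (idle)
t=3: queue=[G] q_used=0 → run G
t=4: queue=[G] q_used=1 → run G
t=5: (idle)
t=6: (idle)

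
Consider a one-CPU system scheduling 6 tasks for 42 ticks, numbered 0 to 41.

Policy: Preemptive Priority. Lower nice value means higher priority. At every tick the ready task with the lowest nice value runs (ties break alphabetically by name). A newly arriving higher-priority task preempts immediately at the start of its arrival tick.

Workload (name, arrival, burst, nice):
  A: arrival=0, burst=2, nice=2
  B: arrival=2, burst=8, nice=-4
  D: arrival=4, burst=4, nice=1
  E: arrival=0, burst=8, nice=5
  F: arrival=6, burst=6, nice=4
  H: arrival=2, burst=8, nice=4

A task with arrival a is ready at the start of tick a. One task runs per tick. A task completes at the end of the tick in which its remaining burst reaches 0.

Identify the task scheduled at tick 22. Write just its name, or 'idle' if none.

t=0: ready={A,E} → run A
t=1: ready={A,E} → run A
t=2: ready={B,E,H} → run B
t=3: ready={B,E,H} → run B
t=4: ready={B,D,E,H} → run B
t=5: ready={B,D,E,H} → run B
t=6: ready={B,D,E,F,H} → run B
t=7: ready={B,D,E,F,H} → run B
t=8: ready={B,D,E,F,H} → run B
t=9: ready={B,D,E,F,H} → run B
t=10: ready={D,E,F,H} → run D
t=11: ready={D,E,F,H} → run D
t=12: ready={D,E,F,H} → run D
t=13: ready={D,E,F,H} → run D
t=14: ready={E,F,H} → run F
t=15: ready={E,F,H} → run F
t=16: ready={E,F,H} → run F
t=17: ready={E,F,H} → run F
t=18: ready={E,F,H} → run F
t=19: ready={E,F,H} → run F
t=20: ready={E,H} → run H
t=21: ready={E,H} → run H
t=22: ready={E,H} → run H
t=23: ready={E,H} → run H
t=24: ready={E,H} → run H
t=25: ready={E,H} → run H
t=26: ready={E,H} → run H
t=27: ready={E,H} → run H
t=28: ready={E} → run E
t=29: ready={E} → run E
t=30: ready={E} → run E
t=31: ready={E} → run E
t=32: ready={E} → run E
t=33: ready={E} → run E
t=34: ready={E} → run E
t=35: ready={E} → run E
t=36: (idle)
t=37: (idle)
t=38: (idle)
t=39: (idle)
t=40: (idle)
t=41: (idle)

running at tick 22 = H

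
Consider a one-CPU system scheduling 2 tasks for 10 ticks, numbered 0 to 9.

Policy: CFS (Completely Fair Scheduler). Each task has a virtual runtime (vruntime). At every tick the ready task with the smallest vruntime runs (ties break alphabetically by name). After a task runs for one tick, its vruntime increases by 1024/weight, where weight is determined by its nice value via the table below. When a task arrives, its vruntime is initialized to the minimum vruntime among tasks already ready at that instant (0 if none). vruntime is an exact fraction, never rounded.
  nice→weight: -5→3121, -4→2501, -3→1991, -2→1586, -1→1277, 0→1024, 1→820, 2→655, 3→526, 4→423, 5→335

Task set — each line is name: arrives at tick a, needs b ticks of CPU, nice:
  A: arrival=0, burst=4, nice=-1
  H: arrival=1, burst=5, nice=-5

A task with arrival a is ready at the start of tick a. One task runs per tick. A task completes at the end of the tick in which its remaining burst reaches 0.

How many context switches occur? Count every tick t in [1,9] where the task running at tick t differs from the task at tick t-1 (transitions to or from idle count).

t=0: vr[A=0] → run A
t=1: vr[A=1024/1277 H=1024/1277] → run A
t=2: vr[A=2048/1277 H=1024/1277] → run H
t=3: vr[A=2048/1277 H=4503552/3985517] → run H
t=4: vr[A=2048/1277 H=5811200/3985517] → run H
t=5: vr[A=2048/1277 H=7118848/3985517] → run A
t=6: vr[A=3072/1277 H=7118848/3985517] → run H
t=7: vr[A=3072/1277 H=8426496/3985517] → run H
t=8: vr[A=3072/1277] → run A
t=9: (idle)

context switches = 5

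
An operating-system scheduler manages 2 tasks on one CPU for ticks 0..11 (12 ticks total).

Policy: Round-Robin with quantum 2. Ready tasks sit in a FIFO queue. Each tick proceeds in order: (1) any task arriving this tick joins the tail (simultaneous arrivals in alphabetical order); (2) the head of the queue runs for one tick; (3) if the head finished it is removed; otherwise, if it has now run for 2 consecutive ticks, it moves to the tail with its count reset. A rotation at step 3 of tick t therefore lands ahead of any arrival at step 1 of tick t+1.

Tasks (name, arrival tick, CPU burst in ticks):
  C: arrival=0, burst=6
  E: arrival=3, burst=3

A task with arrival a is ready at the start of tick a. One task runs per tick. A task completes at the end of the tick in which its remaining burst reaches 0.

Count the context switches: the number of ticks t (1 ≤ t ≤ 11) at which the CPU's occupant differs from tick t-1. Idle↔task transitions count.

t=0: queue=[C] q_used=0 → run C
t=1: queue=[C] q_used=1 → run C
t=2: queue=[C] q_used=0 → run C
t=3: queue=[C,E] q_used=1 → run C
t=4: queue=[E,C] q_used=0 → run E
t=5: queue=[E,C] q_used=1 → run E
t=6: queue=[C,E] q_used=0 → run C
t=7: queue=[C,E] q_used=1 → run C
t=8: queue=[E] q_used=0 → run E
t=9: (idle)
t=10: (idle)
t=11: (idle)

context switches = 4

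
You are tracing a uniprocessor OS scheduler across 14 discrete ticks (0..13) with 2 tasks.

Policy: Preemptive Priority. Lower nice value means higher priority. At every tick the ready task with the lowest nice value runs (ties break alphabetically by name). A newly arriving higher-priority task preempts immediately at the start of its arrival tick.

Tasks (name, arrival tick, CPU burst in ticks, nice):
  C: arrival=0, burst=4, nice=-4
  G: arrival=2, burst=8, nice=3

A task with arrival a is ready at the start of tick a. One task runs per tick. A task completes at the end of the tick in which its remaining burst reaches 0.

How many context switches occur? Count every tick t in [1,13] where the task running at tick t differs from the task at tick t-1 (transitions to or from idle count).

t=0: ready={C} → run C
t=1: ready={C} → run C
t=2: ready={C,G} → run C
t=3: ready={C,G} → run C
t=4: ready={G} → run G
t=5: ready={G} → run G
t=6: ready={G} → run G
t=7: ready={G} → run G
t=8: ready={G} → run G
t=9: ready={G} → run G
t=10: ready={G} → run G
t=11: ready={G} → run G
t=12: (idle)
t=13: (idle)

context switches = 2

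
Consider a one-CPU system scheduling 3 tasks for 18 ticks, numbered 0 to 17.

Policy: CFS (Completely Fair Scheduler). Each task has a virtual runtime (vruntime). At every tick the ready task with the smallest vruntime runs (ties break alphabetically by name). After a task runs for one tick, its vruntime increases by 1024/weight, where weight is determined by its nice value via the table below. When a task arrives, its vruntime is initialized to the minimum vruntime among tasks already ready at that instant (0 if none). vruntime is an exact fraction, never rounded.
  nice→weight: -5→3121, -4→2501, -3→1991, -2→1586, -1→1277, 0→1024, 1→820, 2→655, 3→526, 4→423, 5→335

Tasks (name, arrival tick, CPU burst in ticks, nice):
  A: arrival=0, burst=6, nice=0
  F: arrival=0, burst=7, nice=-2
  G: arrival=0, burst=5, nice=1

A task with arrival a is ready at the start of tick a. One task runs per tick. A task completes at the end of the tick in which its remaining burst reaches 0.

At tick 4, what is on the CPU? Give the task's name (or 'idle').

running at tick 4 = A

t=0: vr[A=0 F=0 G=0] → run A
t=1: vr[A=1 F=0 G=0] → run F
t=2: vr[A=1 F=512/793 G=0] → run G
t=3: vr[A=1 F=512/793 G=256/205] → run F
t=4: vr[A=1 F=1024/793 G=256/205] → run A
t=5: vr[A=2 F=1024/793 G=256/205] → run G
t=6: vr[A=2 F=1024/793 G=512/205] → run F
t=7: vr[A=2 F=1536/793 G=512/205] → run F
t=8: vr[A=2 F=2048/793 G=512/205] → run A
t=9: vr[A=3 F=2048/793 G=512/205] → run G
t=10: vr[A=3 F=2048/793 G=768/205] → run F
t=11: vr[A=3 F=2560/793 G=768/205] → run A
t=12: vr[A=4 F=2560/793 G=768/205] → run F
t=13: vr[A=4 F=3072/793 G=768/205] → run G
t=14: vr[A=4 F=3072/793 G=1024/205] → run F
t=15: vr[A=4 G=1024/205] → run A
t=16: vr[A=5 G=1024/205] → run G
t=17: vr[A=5] → run A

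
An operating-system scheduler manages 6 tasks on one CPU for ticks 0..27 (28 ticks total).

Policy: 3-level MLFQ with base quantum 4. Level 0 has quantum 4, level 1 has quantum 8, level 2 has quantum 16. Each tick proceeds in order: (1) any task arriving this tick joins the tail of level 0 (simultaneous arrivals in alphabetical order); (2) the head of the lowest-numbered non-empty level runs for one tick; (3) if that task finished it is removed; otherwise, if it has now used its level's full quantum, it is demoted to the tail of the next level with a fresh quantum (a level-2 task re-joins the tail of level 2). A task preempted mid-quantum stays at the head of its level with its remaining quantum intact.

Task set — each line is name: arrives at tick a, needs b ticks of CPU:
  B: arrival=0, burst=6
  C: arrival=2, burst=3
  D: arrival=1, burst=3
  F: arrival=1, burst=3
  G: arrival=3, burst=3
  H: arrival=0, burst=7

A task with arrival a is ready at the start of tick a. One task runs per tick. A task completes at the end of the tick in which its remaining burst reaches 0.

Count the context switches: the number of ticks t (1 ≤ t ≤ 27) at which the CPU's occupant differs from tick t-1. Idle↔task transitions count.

context switches = 8

t=0: L0/L1/L2 = BH/-/- → run B
t=1: L0/L1/L2 = BHDF/-/- → run B
t=2: L0/L1/L2 = BHDFC/-/- → run B
t=3: L0/L1/L2 = BHDFCG/-/- → run B
t=4: L0/L1/L2 = HDFCG/B/- → run H
t=5: L0/L1/L2 = HDFCG/B/- → run H
t=6: L0/L1/L2 = HDFCG/B/- → run H
t=7: L0/L1/L2 = HDFCG/B/- → run H
t=8: L0/L1/L2 = DFCG/BH/- → run D
t=9: L0/L1/L2 = DFCG/BH/- → run D
t=10: L0/L1/L2 = DFCG/BH/- → run D
t=11: L0/L1/L2 = FCG/BH/- → run F
t=12: L0/L1/L2 = FCG/BH/- → run F
t=13: L0/L1/L2 = FCG/BH/- → run F
t=14: L0/L1/L2 = CG/BH/- → run C
t=15: L0/L1/L2 = CG/BH/- → run C
t=16: L0/L1/L2 = CG/BH/- → run C
t=17: L0/L1/L2 = G/BH/- → run G
t=18: L0/L1/L2 = G/BH/- → run G
t=19: L0/L1/L2 = G/BH/- → run G
t=20: L0/L1/L2 = -/BH/- → run B
t=21: L0/L1/L2 = -/BH/- → run B
t=22: L0/L1/L2 = -/H/- → run H
t=23: L0/L1/L2 = -/H/- → run H
t=24: L0/L1/L2 = -/H/- → run H
t=25: (idle)
t=26: (idle)
t=27: (idle)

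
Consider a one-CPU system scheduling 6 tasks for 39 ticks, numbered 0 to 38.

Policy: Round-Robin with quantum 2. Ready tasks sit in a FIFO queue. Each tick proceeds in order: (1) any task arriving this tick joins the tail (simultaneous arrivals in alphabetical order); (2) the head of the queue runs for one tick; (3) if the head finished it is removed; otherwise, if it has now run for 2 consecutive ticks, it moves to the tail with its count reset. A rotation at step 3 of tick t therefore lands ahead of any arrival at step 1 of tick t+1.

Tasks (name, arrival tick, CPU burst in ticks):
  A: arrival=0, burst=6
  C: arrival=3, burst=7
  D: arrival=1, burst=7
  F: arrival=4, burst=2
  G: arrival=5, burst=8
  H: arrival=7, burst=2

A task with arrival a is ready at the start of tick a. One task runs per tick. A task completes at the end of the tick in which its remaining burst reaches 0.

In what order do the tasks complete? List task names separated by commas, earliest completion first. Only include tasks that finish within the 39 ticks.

t=0: queue=[A] q_used=0 → run A
t=1: queue=[A,D] q_used=1 → run A
t=2: queue=[D,A] q_used=0 → run D
t=3: queue=[D,A,C] q_used=1 → run D
t=4: queue=[A,C,D,F] q_used=0 → run A
t=5: queue=[A,C,D,F,G] q_used=1 → run A
t=6: queue=[C,D,F,G,A] q_used=0 → run C
t=7: queue=[C,D,F,G,A,H] q_used=1 → run C
t=8: queue=[D,F,G,A,H,C] q_used=0 → run D
t=9: queue=[D,F,G,A,H,C] q_used=1 → run D
t=10: queue=[F,G,A,H,C,D] q_used=0 → run F
t=11: queue=[F,G,A,H,C,D] q_used=1 → run F
t=12: queue=[G,A,H,C,D] q_used=0 → run G
t=13: queue=[G,A,H,C,D] q_used=1 → run G
t=14: queue=[A,H,C,D,G] q_used=0 → run A
t=15: queue=[A,H,C,D,G] q_used=1 → run A
t=16: queue=[H,C,D,G] q_used=0 → run H
t=17: queue=[H,C,D,G] q_used=1 → run H
t=18: queue=[C,D,G] q_used=0 → run C
t=19: queue=[C,D,G] q_used=1 → run C
t=20: queue=[D,G,C] q_used=0 → run D
t=21: queue=[D,G,C] q_used=1 → run D
t=22: queue=[G,C,D] q_used=0 → run G
t=23: queue=[G,C,D] q_used=1 → run G
t=24: queue=[C,D,G] q_used=0 → run C
t=25: queue=[C,D,G] q_used=1 → run C
t=26: queue=[D,G,C] q_used=0 → run D
t=27: queue=[G,C] q_used=0 → run G
t=28: queue=[G,C] q_used=1 → run G
t=29: queue=[C,G] q_used=0 → run C
t=30: queue=[G] q_used=0 → run G
t=31: queue=[G] q_used=1 → run G
t=32: (idle)
t=33: (idle)
t=34: (idle)
t=35: (idle)
t=36: (idle)
t=37: (idle)
t=38: (idle)

completion order = F, A, H, D, C, G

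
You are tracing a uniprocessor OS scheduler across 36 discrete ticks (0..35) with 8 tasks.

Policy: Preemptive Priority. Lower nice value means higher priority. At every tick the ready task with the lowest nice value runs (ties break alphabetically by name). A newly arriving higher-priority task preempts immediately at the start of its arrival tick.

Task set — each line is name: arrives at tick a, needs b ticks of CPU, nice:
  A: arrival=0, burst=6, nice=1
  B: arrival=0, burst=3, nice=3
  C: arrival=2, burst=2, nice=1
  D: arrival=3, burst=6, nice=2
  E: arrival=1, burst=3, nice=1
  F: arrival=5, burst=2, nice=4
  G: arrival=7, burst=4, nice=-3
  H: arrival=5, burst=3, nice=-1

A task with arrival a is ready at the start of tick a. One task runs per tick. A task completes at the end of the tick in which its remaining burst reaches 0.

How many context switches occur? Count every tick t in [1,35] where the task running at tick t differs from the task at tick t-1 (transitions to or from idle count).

t=0: ready={A,B} → run A
t=1: ready={A,B,E} → run A
t=2: ready={A,B,C,E} → run A
t=3: ready={A,B,C,D,E} → run A
t=4: ready={A,B,C,D,E} → run A
t=5: ready={A,B,C,D,E,F,H} → run H
t=6: ready={A,B,C,D,E,F,H} → run H
t=7: ready={A,B,C,D,E,F,G,H} → run G
t=8: ready={A,B,C,D,E,F,G,H} → run G
t=9: ready={A,B,C,D,E,F,G,H} → run G
t=10: ready={A,B,C,D,E,F,G,H} → run G
t=11: ready={A,B,C,D,E,F,H} → run H
t=12: ready={A,B,C,D,E,F} → run A
t=13: ready={B,C,D,E,F} → run C
t=14: ready={B,C,D,E,F} → run C
t=15: ready={B,D,E,F} → run E
t=16: ready={B,D,E,F} → run E
t=17: ready={B,D,E,F} → run E
t=18: ready={B,D,F} → run D
t=19: ready={B,D,F} → run D
t=20: ready={B,D,F} → run D
t=21: ready={B,D,F} → run D
t=22: ready={B,D,F} → run D
t=23: ready={B,D,F} → run D
t=24: ready={B,F} → run B
t=25: ready={B,F} → run B
t=26: ready={B,F} → run B
t=27: ready={F} → run F
t=28: ready={F} → run F
t=29: (idle)
t=30: (idle)
t=31: (idle)
t=32: (idle)
t=33: (idle)
t=34: (idle)
t=35: (idle)

context switches = 10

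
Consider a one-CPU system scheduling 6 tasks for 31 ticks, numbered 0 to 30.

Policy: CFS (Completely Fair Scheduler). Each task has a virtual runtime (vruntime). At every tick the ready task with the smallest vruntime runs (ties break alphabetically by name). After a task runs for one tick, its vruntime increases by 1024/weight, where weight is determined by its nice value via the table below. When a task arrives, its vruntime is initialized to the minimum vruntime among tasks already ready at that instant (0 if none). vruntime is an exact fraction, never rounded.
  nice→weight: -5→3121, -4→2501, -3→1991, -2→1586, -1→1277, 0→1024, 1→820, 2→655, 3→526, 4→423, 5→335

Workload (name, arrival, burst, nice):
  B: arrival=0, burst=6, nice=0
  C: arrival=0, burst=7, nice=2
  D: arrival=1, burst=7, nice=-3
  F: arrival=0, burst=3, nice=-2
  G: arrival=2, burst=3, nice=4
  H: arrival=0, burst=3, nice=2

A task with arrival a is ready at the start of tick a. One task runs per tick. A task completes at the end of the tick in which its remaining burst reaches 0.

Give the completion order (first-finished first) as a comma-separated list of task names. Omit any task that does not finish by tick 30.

t=0: vr[B=0 C=0 F=0 H=0] → run B
t=1: vr[B=1 C=0 D=0 F=0 H=0] → run C
t=2: vr[B=1 C=1024/655 D=0 F=0 G=0 H=0] → run D
t=3: vr[B=1 C=1024/655 D=1024/1991 F=0 G=0 H=0] → run F
t=4: vr[B=1 C=1024/655 D=1024/1991 F=512/793 G=0 H=0] → run G
t=5: vr[B=1 C=1024/655 D=1024/1991 F=512/793 G=1024/423 H=0] → run H
t=6: vr[B=1 C=1024/655 D=1024/1991 F=512/793 G=1024/423 H=1024/655] → run D
t=7: vr[B=1 C=1024/655 D=2048/1991 F=512/793 G=1024/423 H=1024/655] → run F
t=8: vr[B=1 C=1024/655 D=2048/1991 F=1024/793 G=1024/423 H=1024/655] → run B
t=9: vr[B=2 C=1024/655 D=2048/1991 F=1024/793 G=1024/423 H=1024/655] → run D
t=10: vr[B=2 C=1024/655 D=3072/1991 F=1024/793 G=1024/423 H=1024/655] → run F
t=11: vr[B=2 C=1024/655 D=3072/1991 G=1024/423 H=1024/655] → run D
t=12: vr[B=2 C=1024/655 D=4096/1991 G=1024/423 H=1024/655] → run C
t=13: vr[B=2 C=2048/655 D=4096/1991 G=1024/423 H=1024/655] → run H
t=14: vr[B=2 C=2048/655 D=4096/1991 G=1024/423 H=2048/655] → run B
t=15: vr[B=3 C=2048/655 D=4096/1991 G=1024/423 H=2048/655] → run D
t=16: vr[B=3 C=2048/655 D=5120/1991 G=1024/423 H=2048/655] → run G
t=17: vr[B=3 C=2048/655 D=5120/1991 G=2048/423 H=2048/655] → run D
t=18: vr[B=3 C=2048/655 D=6144/1991 G=2048/423 H=2048/655] → run B
t=19: vr[B=4 C=2048/655 D=6144/1991 G=2048/423 H=2048/655] → run D
t=20: vr[B=4 C=2048/655 G=2048/423 H=2048/655] → run C
t=21: vr[B=4 C=3072/655 G=2048/423 H=2048/655] → run H
t=22: vr[B=4 C=3072/655 G=2048/423] → run B
t=23: vr[B=5 C=3072/655 G=2048/423] → run C
t=24: vr[B=5 C=4096/655 G=2048/423] → run G
t=25: vr[B=5 C=4096/655] → run B
t=26: vr[C=4096/655] → run C
t=27: vr[C=1024/131] → run C
t=28: vr[C=6144/655] → run C
t=29: (idle)
t=30: (idle)

completion order = F, D, H, G, B, C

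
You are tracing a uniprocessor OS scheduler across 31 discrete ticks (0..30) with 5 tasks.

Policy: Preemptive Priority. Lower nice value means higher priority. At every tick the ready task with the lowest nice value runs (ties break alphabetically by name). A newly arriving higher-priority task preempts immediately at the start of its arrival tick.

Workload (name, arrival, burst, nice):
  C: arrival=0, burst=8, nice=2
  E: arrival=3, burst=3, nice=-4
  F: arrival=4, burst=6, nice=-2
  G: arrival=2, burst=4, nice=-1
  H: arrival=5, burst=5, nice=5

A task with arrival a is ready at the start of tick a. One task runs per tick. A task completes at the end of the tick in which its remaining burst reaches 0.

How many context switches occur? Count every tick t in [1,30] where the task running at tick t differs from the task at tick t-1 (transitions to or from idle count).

t=0: ready={C} → run C
t=1: ready={C} → run C
t=2: ready={C,G} → run G
t=3: ready={C,E,G} → run E
t=4: ready={C,E,F,G} → run E
t=5: ready={C,E,F,G,H} → run E
t=6: ready={C,F,G,H} → run F
t=7: ready={C,F,G,H} → run F
t=8: ready={C,F,G,H} → run F
t=9: ready={C,F,G,H} → run F
t=10: ready={C,F,G,H} → run F
t=11: ready={C,F,G,H} → run F
t=12: ready={C,G,H} → run G
t=13: ready={C,G,H} → run G
t=14: ready={C,G,H} → run G
t=15: ready={C,H} → run C
t=16: ready={C,H} → run C
t=17: ready={C,H} → run C
t=18: ready={C,H} → run C
t=19: ready={C,H} → run C
t=20: ready={C,H} → run C
t=21: ready={H} → run H
t=22: ready={H} → run H
t=23: ready={H} → run H
t=24: ready={H} → run H
t=25: ready={H} → run H
t=26: (idle)
t=27: (idle)
t=28: (idle)
t=29: (idle)
t=30: (idle)

context switches = 7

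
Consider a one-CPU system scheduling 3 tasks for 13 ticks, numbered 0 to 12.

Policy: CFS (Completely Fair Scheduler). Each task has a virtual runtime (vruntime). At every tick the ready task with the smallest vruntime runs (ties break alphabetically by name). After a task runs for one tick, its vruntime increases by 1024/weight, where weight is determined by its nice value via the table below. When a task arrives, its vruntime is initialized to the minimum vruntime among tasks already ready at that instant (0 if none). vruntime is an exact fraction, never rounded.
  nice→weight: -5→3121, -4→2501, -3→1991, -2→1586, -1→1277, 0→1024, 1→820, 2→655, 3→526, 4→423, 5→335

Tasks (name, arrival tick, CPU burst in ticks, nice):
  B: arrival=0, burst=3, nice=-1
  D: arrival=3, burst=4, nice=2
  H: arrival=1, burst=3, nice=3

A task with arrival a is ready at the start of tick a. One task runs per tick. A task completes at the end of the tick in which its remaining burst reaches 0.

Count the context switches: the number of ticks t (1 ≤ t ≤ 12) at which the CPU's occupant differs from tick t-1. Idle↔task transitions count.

context switches = 8

t=0: vr[B=0] → run B
t=1: vr[B=1024/1277 H=1024/1277] → run B
t=2: vr[B=2048/1277 H=1024/1277] → run H
t=3: vr[B=2048/1277 D=2048/1277 H=923136/335851] → run B
t=4: vr[D=2048/1277 H=923136/335851] → run D
t=5: vr[D=2649088/836435 H=923136/335851] → run H
t=6: vr[D=2649088/836435 H=1576960/335851] → run D
t=7: vr[D=3956736/836435 H=1576960/335851] → run H
t=8: vr[D=3956736/836435] → run D
t=9: vr[D=5264384/836435] → run D
t=10: (idle)
t=11: (idle)
t=12: (idle)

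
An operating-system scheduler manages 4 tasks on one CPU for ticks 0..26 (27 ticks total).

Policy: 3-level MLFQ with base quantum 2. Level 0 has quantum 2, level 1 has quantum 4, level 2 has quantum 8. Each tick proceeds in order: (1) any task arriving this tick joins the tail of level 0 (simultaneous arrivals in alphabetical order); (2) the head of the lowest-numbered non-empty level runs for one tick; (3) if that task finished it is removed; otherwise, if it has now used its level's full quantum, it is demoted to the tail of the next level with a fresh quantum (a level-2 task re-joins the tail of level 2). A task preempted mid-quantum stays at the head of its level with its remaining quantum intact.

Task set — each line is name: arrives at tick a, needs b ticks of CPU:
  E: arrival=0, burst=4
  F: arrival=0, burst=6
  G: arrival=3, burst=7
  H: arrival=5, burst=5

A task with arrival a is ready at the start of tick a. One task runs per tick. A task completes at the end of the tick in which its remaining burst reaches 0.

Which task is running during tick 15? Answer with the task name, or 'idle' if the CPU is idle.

running at tick 15 = G

t=0: L0/L1/L2 = EF/-/- → run E
t=1: L0/L1/L2 = EF/-/- → run E
t=2: L0/L1/L2 = F/E/- → run F
t=3: L0/L1/L2 = FG/E/- → run F
t=4: L0/L1/L2 = G/EF/- → run G
t=5: L0/L1/L2 = GH/EF/- → run G
t=6: L0/L1/L2 = H/EFG/- → run H
t=7: L0/L1/L2 = H/EFG/- → run H
t=8: L0/L1/L2 = -/EFGH/- → run E
t=9: L0/L1/L2 = -/EFGH/- → run E
t=10: L0/L1/L2 = -/FGH/- → run F
t=11: L0/L1/L2 = -/FGH/- → run F
t=12: L0/L1/L2 = -/FGH/- → run F
t=13: L0/L1/L2 = -/FGH/- → run F
t=14: L0/L1/L2 = -/GH/- → run G
t=15: L0/L1/L2 = -/GH/- → run G
t=16: L0/L1/L2 = -/GH/- → run G
t=17: L0/L1/L2 = -/GH/- → run G
t=18: L0/L1/L2 = -/H/G → run H
t=19: L0/L1/L2 = -/H/G → run H
t=20: L0/L1/L2 = -/H/G → run H
t=21: L0/L1/L2 = -/-/G → run G
t=22: (idle)
t=23: (idle)
t=24: (idle)
t=25: (idle)
t=26: (idle)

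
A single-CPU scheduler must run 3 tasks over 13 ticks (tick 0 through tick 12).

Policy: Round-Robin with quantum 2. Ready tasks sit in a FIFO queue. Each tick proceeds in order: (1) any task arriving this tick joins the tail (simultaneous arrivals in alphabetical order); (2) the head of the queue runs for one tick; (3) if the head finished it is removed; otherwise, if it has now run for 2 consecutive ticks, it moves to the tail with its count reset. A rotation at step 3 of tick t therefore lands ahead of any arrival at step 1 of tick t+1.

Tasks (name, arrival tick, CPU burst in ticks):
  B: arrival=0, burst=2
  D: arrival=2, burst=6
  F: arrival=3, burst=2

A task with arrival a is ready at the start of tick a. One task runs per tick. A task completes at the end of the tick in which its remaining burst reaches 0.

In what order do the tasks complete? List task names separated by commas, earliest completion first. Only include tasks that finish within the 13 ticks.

t=0: queue=[B] q_used=0 → run B
t=1: queue=[B] q_used=1 → run B
t=2: queue=[D] q_used=0 → run D
t=3: queue=[D,F] q_used=1 → run D
t=4: queue=[F,D] q_used=0 → run F
t=5: queue=[F,D] q_used=1 → run F
t=6: queue=[D] q_used=0 → run D
t=7: queue=[D] q_used=1 → run D
t=8: queue=[D] q_used=0 → run D
t=9: queue=[D] q_used=1 → run D
t=10: (idle)
t=11: (idle)
t=12: (idle)

completion order = B, F, D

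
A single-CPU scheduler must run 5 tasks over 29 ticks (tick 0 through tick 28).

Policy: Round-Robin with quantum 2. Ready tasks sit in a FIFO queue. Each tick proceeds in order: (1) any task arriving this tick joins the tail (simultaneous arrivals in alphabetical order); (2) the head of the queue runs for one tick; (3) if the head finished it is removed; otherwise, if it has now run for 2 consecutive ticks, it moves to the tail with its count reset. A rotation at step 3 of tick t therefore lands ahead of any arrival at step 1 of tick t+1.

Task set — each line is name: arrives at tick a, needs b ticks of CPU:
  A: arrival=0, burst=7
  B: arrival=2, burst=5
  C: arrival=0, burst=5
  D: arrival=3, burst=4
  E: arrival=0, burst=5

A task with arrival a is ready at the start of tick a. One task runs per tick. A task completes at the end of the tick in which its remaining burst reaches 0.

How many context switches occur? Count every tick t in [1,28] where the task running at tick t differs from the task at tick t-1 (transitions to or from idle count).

context switches = 15

t=0: queue=[A,C,E] q_used=0 → run A
t=1: queue=[A,C,E] q_used=1 → run A
t=2: queue=[C,E,A,B] q_used=0 → run C
t=3: queue=[C,E,A,B,D] q_used=1 → run C
t=4: queue=[E,A,B,D,C] q_used=0 → run E
t=5: queue=[E,A,B,D,C] q_used=1 → run E
t=6: queue=[A,B,D,C,E] q_used=0 → run A
t=7: queue=[A,B,D,C,E] q_used=1 → run A
t=8: queue=[B,D,C,E,A] q_used=0 → run B
t=9: queue=[B,D,C,E,A] q_used=1 → run B
t=10: queue=[D,C,E,A,B] q_used=0 → run D
t=11: queue=[D,C,E,A,B] q_used=1 → run D
t=12: queue=[C,E,A,B,D] q_used=0 → run C
t=13: queue=[C,E,A,B,D] q_used=1 → run C
t=14: queue=[E,A,B,D,C] q_used=0 → run E
t=15: queue=[E,A,B,D,C] q_used=1 → run E
t=16: queue=[A,B,D,C,E] q_used=0 → run A
t=17: queue=[A,B,D,C,E] q_used=1 → run A
t=18: queue=[B,D,C,E,A] q_used=0 → run B
t=19: queue=[B,D,C,E,A] q_used=1 → run B
t=20: queue=[D,C,E,A,B] q_used=0 → run D
t=21: queue=[D,C,E,A,B] q_used=1 → run D
t=22: queue=[C,E,A,B] q_used=0 → run C
t=23: queue=[E,A,B] q_used=0 → run E
t=24: queue=[A,B] q_used=0 → run A
t=25: queue=[B] q_used=0 → run B
t=26: (idle)
t=27: (idle)
t=28: (idle)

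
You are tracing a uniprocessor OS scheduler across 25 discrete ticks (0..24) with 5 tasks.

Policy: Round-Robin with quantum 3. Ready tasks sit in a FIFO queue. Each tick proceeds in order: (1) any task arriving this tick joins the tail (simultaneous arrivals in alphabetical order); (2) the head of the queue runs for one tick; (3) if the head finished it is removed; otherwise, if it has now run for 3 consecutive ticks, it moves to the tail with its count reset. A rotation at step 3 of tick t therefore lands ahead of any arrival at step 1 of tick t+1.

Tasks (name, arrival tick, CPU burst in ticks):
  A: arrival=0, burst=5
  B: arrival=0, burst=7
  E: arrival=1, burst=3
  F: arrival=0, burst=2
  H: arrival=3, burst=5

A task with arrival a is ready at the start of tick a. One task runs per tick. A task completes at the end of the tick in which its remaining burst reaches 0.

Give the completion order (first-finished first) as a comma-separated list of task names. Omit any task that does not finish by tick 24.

t=0: queue=[A,B,F] q_used=0 → run A
t=1: queue=[A,B,F,E] q_used=1 → run A
t=2: queue=[A,B,F,E] q_used=2 → run A
t=3: queue=[B,F,E,A,H] q_used=0 → run B
t=4: queue=[B,F,E,A,H] q_used=1 → run B
t=5: queue=[B,F,E,A,H] q_used=2 → run B
t=6: queue=[F,E,A,H,B] q_used=0 → run F
t=7: queue=[F,E,A,H,B] q_used=1 → run F
t=8: queue=[E,A,H,B] q_used=0 → run E
t=9: queue=[E,A,H,B] q_used=1 → run E
t=10: queue=[E,A,H,B] q_used=2 → run E
t=11: queue=[A,H,B] q_used=0 → run A
t=12: queue=[A,H,B] q_used=1 → run A
t=13: queue=[H,B] q_used=0 → run H
t=14: queue=[H,B] q_used=1 → run H
t=15: queue=[H,B] q_used=2 → run H
t=16: queue=[B,H] q_used=0 → run B
t=17: queue=[B,H] q_used=1 → run B
t=18: queue=[B,H] q_used=2 → run B
t=19: queue=[H,B] q_used=0 → run H
t=20: queue=[H,B] q_used=1 → run H
t=21: queue=[B] q_used=0 → run B
t=22: (idle)
t=23: (idle)
t=24: (idle)

completion order = F, E, A, H, B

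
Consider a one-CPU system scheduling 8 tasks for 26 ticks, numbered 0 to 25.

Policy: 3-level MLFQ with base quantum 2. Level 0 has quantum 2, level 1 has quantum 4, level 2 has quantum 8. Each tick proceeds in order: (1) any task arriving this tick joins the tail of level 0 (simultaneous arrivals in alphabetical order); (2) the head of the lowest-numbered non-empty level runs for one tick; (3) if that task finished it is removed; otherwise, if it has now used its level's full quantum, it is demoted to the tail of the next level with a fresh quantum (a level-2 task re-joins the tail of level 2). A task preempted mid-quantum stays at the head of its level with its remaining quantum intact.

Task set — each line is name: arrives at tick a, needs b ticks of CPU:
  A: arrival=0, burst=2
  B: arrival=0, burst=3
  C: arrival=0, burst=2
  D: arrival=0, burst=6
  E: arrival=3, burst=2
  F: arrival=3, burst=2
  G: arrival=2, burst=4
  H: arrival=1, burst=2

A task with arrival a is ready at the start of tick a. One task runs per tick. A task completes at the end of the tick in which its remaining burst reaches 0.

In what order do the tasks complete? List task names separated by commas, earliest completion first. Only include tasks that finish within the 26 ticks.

completion order = A, C, H, E, F, B, D, G

t=0: L0/L1/L2 = ABCD/-/- → run A
t=1: L0/L1/L2 = ABCDH/-/- → run A
t=2: L0/L1/L2 = BCDHG/-/- → run B
t=3: L0/L1/L2 = BCDHGEF/-/- → run B
t=4: L0/L1/L2 = CDHGEF/B/- → run C
t=5: L0/L1/L2 = CDHGEF/B/- → run C
t=6: L0/L1/L2 = DHGEF/B/- → run D
t=7: L0/L1/L2 = DHGEF/B/- → run D
t=8: L0/L1/L2 = HGEF/BD/- → run H
t=9: L0/L1/L2 = HGEF/BD/- → run H
t=10: L0/L1/L2 = GEF/BD/- → run G
t=11: L0/L1/L2 = GEF/BD/- → run G
t=12: L0/L1/L2 = EF/BDG/- → run E
t=13: L0/L1/L2 = EF/BDG/- → run E
t=14: L0/L1/L2 = F/BDG/- → run F
t=15: L0/L1/L2 = F/BDG/- → run F
t=16: L0/L1/L2 = -/BDG/- → run B
t=17: L0/L1/L2 = -/DG/- → run D
t=18: L0/L1/L2 = -/DG/- → run D
t=19: L0/L1/L2 = -/DG/- → run D
t=20: L0/L1/L2 = -/DG/- → run D
t=21: L0/L1/L2 = -/G/- → run G
t=22: L0/L1/L2 = -/G/- → run G
t=23: (idle)
t=24: (idle)
t=25: (idle)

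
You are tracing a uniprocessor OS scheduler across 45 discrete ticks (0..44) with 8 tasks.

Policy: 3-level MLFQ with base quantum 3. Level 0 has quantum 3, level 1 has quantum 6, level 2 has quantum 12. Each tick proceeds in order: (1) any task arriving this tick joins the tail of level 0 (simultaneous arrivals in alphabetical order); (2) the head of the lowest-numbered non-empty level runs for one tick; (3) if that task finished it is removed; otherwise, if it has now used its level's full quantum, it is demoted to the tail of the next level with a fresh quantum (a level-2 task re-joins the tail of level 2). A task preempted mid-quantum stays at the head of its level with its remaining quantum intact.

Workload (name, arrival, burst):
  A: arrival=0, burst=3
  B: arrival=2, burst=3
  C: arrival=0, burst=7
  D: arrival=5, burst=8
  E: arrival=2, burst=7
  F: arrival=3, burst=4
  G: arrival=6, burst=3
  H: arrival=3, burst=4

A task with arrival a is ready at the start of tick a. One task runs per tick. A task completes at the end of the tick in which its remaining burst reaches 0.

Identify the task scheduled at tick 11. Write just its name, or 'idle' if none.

running at tick 11 = E

t=0: L0/L1/L2 = AC/-/- → run A
t=1: L0/L1/L2 = AC/-/- → run A
t=2: L0/L1/L2 = ACBE/-/- → run A
t=3: L0/L1/L2 = CBEFH/-/- → run C
t=4: L0/L1/L2 = CBEFH/-/- → run C
t=5: L0/L1/L2 = CBEFHD/-/- → run C
t=6: L0/L1/L2 = BEFHDG/C/- → run B
t=7: L0/L1/L2 = BEFHDG/C/- → run B
t=8: L0/L1/L2 = BEFHDG/C/- → run B
t=9: L0/L1/L2 = EFHDG/C/- → run E
t=10: L0/L1/L2 = EFHDG/C/- → run E
t=11: L0/L1/L2 = EFHDG/C/- → run E
t=12: L0/L1/L2 = FHDG/CE/- → run F
t=13: L0/L1/L2 = FHDG/CE/- → run F
t=14: L0/L1/L2 = FHDG/CE/- → run F
t=15: L0/L1/L2 = HDG/CEF/- → run H
t=16: L0/L1/L2 = HDG/CEF/- → run H
t=17: L0/L1/L2 = HDG/CEF/- → run H
t=18: L0/L1/L2 = DG/CEFH/- → run D
t=19: L0/L1/L2 = DG/CEFH/- → run D
t=20: L0/L1/L2 = DG/CEFH/- → run D
t=21: L0/L1/L2 = G/CEFHD/- → run G
t=22: L0/L1/L2 = G/CEFHD/- → run G
t=23: L0/L1/L2 = G/CEFHD/- → run G
t=24: L0/L1/L2 = -/CEFHD/- → run C
t=25: L0/L1/L2 = -/CEFHD/- → run C
t=26: L0/L1/L2 = -/CEFHD/- → run C
t=27: L0/L1/L2 = -/CEFHD/- → run C
t=28: L0/L1/L2 = -/EFHD/- → run E
t=29: L0/L1/L2 = -/EFHD/- → run E
t=30: L0/L1/L2 = -/EFHD/- → run E
t=31: L0/L1/L2 = -/EFHD/- → run E
t=32: L0/L1/L2 = -/FHD/- → run F
t=33: L0/L1/L2 = -/HD/- → run H
t=34: L0/L1/L2 = -/D/- → run D
t=35: L0/L1/L2 = -/D/- → run D
t=36: L0/L1/L2 = -/D/- → run D
t=37: L0/L1/L2 = -/D/- → run D
t=38: L0/L1/L2 = -/D/- → run D
t=39: (idle)
t=40: (idle)
t=41: (idle)
t=42: (idle)
t=43: (idle)
t=44: (idle)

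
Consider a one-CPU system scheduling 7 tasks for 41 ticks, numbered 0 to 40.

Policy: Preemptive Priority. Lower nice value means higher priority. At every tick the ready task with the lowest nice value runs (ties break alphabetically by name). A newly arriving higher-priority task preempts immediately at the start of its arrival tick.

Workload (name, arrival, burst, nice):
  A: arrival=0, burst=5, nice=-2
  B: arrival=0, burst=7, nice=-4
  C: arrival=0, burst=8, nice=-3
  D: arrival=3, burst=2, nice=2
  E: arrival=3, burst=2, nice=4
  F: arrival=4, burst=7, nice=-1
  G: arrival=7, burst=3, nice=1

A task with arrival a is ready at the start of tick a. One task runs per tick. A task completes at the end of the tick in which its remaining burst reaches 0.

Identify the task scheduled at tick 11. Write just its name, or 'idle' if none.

running at tick 11 = C

t=0: ready={A,B,C} → run B
t=1: ready={A,B,C} → run B
t=2: ready={A,B,C} → run B
t=3: ready={A,B,C,D,E} → run B
t=4: ready={A,B,C,D,E,F} → run B
t=5: ready={A,B,C,D,E,F} → run B
t=6: ready={A,B,C,D,E,F} → run B
t=7: ready={A,C,D,E,F,G} → run C
t=8: ready={A,C,D,E,F,G} → run C
t=9: ready={A,C,D,E,F,G} → run C
t=10: ready={A,C,D,E,F,G} → run C
t=11: ready={A,C,D,E,F,G} → run C
t=12: ready={A,C,D,E,F,G} → run C
t=13: ready={A,C,D,E,F,G} → run C
t=14: ready={A,C,D,E,F,G} → run C
t=15: ready={A,D,E,F,G} → run A
t=16: ready={A,D,E,F,G} → run A
t=17: ready={A,D,E,F,G} → run A
t=18: ready={A,D,E,F,G} → run A
t=19: ready={A,D,E,F,G} → run A
t=20: ready={D,E,F,G} → run F
t=21: ready={D,E,F,G} → run F
t=22: ready={D,E,F,G} → run F
t=23: ready={D,E,F,G} → run F
t=24: ready={D,E,F,G} → run F
t=25: ready={D,E,F,G} → run F
t=26: ready={D,E,F,G} → run F
t=27: ready={D,E,G} → run G
t=28: ready={D,E,G} → run G
t=29: ready={D,E,G} → run G
t=30: ready={D,E} → run D
t=31: ready={D,E} → run D
t=32: ready={E} → run E
t=33: ready={E} → run E
t=34: (idle)
t=35: (idle)
t=36: (idle)
t=37: (idle)
t=38: (idle)
t=39: (idle)
t=40: (idle)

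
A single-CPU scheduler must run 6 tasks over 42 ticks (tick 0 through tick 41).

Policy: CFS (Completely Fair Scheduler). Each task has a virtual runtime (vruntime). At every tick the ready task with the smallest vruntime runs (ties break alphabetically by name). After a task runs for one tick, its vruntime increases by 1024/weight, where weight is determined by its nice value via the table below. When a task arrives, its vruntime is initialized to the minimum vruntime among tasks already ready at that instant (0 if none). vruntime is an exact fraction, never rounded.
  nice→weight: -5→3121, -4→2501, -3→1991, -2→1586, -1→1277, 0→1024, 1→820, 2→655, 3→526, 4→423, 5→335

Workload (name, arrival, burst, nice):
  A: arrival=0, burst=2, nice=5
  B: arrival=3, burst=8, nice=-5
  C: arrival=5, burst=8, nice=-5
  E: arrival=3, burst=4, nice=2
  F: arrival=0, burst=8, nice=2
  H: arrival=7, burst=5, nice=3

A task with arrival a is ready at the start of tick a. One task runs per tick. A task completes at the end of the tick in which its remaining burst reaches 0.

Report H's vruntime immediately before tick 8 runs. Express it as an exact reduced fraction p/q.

vruntime(H, start of tick 8) = 2048/655

t=0: vr[A=0 F=0] → run A
t=1: vr[A=1024/335 F=0] → run F
t=2: vr[A=1024/335 F=1024/655] → run F
t=3: vr[A=1024/335 B=1024/335 E=1024/335 F=2048/655] → run A
t=4: vr[B=1024/335 E=1024/335 F=2048/655] → run B
t=5: vr[B=3538944/1045535 C=1024/335 E=1024/335 F=2048/655] → run C
t=6: vr[B=3538944/1045535 C=3538944/1045535 E=1024/335 F=2048/655] → run E
t=7: vr[B=3538944/1045535 C=3538944/1045535 E=202752/43885 F=2048/655 H=2048/655] → run F
t=8: vr[B=3538944/1045535 C=3538944/1045535 E=202752/43885 F=3072/655 H=2048/655] → run H
t=9: vr[B=3538944/1045535 C=3538944/1045535 E=202752/43885 F=3072/655 H=873984/172265] → run B
t=10: vr[B=3881984/1045535 C=3538944/1045535 E=202752/43885 F=3072/655 H=873984/172265] → run C
t=11: vr[B=3881984/1045535 C=3881984/1045535 E=202752/43885 F=3072/655 H=873984/172265] → run B
t=12: vr[B=4225024/1045535 C=3881984/1045535 E=202752/43885 F=3072/655 H=873984/172265] → run C
t=13: vr[B=4225024/1045535 C=4225024/1045535 E=202752/43885 F=3072/655 H=873984/172265] → run B
t=14: vr[B=4568064/1045535 C=4225024/1045535 E=202752/43885 F=3072/655 H=873984/172265] → run C
t=15: vr[B=4568064/1045535 C=4568064/1045535 E=202752/43885 F=3072/655 H=873984/172265] → run B
t=16: vr[B=4911104/1045535 C=4568064/1045535 E=202752/43885 F=3072/655 H=873984/172265] → run C
t=17: vr[B=4911104/1045535 C=4911104/1045535 E=202752/43885 F=3072/655 H=873984/172265] → run E
t=18: vr[B=4911104/1045535 C=4911104/1045535 E=54272/8777 F=3072/655 H=873984/172265] → run F
t=19: vr[B=4911104/1045535 C=4911104/1045535 E=54272/8777 F=4096/655 H=873984/172265] → run B
t=20: vr[B=5254144/1045535 C=4911104/1045535 E=54272/8777 F=4096/655 H=873984/172265] → run C
t=21: vr[B=5254144/1045535 C=5254144/1045535 E=54272/8777 F=4096/655 H=873984/172265] → run B
t=22: vr[B=5597184/1045535 C=5254144/1045535 E=54272/8777 F=4096/655 H=873984/172265] → run C
t=23: vr[B=5597184/1045535 C=5597184/1045535 E=54272/8777 F=4096/655 H=873984/172265] → run H
t=24: vr[B=5597184/1045535 C=5597184/1045535 E=54272/8777 F=4096/655 H=1209344/172265] → run B
t=25: vr[C=5597184/1045535 E=54272/8777 F=4096/655 H=1209344/172265] → run C
t=26: vr[E=54272/8777 F=4096/655 H=1209344/172265] → run E
t=27: vr[E=339968/43885 F=4096/655 H=1209344/172265] → run F
t=28: vr[E=339968/43885 F=1024/131 H=1209344/172265] → run H
t=29: vr[E=339968/43885 F=1024/131 H=1544704/172265] → run E
t=30: vr[F=1024/131 H=1544704/172265] → run F
t=31: vr[F=6144/655 H=1544704/172265] → run H
t=32: vr[F=6144/655 H=1880064/172265] → run F
t=33: vr[F=7168/655 H=1880064/172265] → run H
t=34: vr[F=7168/655] → run F
t=35: (idle)
t=36: (idle)
t=37: (idle)
t=38: (idle)
t=39: (idle)
t=40: (idle)
t=41: (idle)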